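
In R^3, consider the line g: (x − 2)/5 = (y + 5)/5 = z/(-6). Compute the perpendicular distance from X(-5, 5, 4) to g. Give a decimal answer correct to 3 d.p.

g has direction (5, 5, -6) through (2, -5, 0).
Taking (2, -5, 0) on g with direction v = (5, 5, -6): w = X − (2, -5, 0) = (-7, 10, 4), and w × v = (-80, -22, -85).
Distance = |w × v| / |v| = √14109 / √86 ≈ 12.809.

12.809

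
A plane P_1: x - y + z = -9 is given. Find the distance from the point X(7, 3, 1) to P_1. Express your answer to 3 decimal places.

n·X − d = (1)·(7) + (-1)·(3) + (1)·(1) − (-9) = 14; |n| = √3.
Distance = |14| / √3 = 14/√3 ≈ 8.083.

8.083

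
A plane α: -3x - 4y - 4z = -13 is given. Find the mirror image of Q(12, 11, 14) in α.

λ = (n·Q − d)/|n|² = (-136 − (-13))/41 = -3.
Reflection = Q − 2λn = (12, 11, 14) − (-6)·(-3, -4, -4) = (-6, -13, -10).

(-6, -13, -10)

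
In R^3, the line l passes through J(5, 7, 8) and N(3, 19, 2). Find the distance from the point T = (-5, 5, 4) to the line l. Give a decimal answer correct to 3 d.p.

10.855

A direction vector for l is N − J = (-2, 12, -6).
Taking (5, 7, 8) on l with direction v = (-2, 12, -6): w = T − (5, 7, 8) = (-10, -2, -4), and w × v = (60, -52, -124).
Distance = |w × v| / |v| = √21680 / √184 ≈ 10.855.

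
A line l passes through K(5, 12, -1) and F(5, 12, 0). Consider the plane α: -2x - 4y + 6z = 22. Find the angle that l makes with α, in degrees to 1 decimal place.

53.3

A direction vector for l is F − K = (0, 0, 1).
sin θ = |n·v| / (|n||v|) = |6| / (√56 · √1) = 0.80178.
θ ≈ 53.3°.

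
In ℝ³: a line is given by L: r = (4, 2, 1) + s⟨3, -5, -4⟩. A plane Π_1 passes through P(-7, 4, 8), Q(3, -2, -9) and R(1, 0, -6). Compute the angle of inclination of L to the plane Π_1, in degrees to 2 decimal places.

1.77

PQ = (10, -6, -17), PR = (8, -4, -14); a normal to Π_1 is PQ × PR = (16, 4, 8).
Using P: Π_1 has equation 16x + 4y + 8z = -32.
sin θ = |n·v| / (|n||v|) = |-4| / (√336 · √50) = 0.03086.
θ ≈ 1.77°.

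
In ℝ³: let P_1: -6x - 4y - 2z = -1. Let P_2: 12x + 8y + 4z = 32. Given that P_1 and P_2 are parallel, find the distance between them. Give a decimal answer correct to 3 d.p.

2.004

Rescale P_2 by 1/(-2): -6x - 4y - 2z = -16. Then distance = |-1 − (-16)| / √56 ≈ 2.004.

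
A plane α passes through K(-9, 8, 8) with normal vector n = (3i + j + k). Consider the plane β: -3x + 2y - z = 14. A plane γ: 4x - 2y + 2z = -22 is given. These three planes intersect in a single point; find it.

α: n·r = n·K gives 3x + y + z = -11.
Solving the 3×3 linear system 3x + y + z = -11, -3x + 2y - z = 14, 4x - 2y + 2z = -22 (e.g. by elimination or Cramer's rule, determinant = 6) gives (-2, 1, -6).

(-2, 1, -6)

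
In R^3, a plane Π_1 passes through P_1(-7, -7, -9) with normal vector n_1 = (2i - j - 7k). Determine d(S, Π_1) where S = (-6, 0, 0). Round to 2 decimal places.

9.25

Π_1: n_1·r = n_1·P_1 gives 2x - y - 7z = 56.
n·S − d = (2)·(-6) + (-1)·(0) + (-7)·(0) − 56 = -68; |n| = √54.
Distance = |-68| / √54 = 68/√54 ≈ 9.25.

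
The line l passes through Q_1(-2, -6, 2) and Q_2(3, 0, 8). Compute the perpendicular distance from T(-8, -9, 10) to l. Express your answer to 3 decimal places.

10.440

A direction vector for l is Q_2 − Q_1 = (5, 6, 6).
Taking (-2, -6, 2) on l with direction v = (5, 6, 6): w = T − (-2, -6, 2) = (-6, -3, 8), and w × v = (-66, 76, -21).
Distance = |w × v| / |v| = √10573 / √97 ≈ 10.440.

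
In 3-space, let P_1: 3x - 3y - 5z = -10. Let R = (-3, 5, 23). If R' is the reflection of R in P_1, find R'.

λ = (n·R − d)/|n|² = (-139 − (-10))/43 = -3.
Reflection = R − 2λn = (-3, 5, 23) − (-6)·(3, -3, -5) = (15, -13, -7).

(15, -13, -7)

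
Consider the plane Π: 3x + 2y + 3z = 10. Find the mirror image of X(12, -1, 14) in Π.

λ = (n·X − d)/|n|² = (76 − 10)/22 = 3.
Reflection = X − 2λn = (12, -1, 14) − 6·(3, 2, 3) = (-6, -13, -4).

(-6, -13, -4)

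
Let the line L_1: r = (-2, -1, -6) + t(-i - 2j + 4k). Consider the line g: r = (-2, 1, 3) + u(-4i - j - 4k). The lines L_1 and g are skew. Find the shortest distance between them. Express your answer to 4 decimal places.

4.2297

Common perpendicular direction n = (-1, -2, 4) × (-4, -1, -4) = (12, -20, -7).
With w = (-2, 1, 3) − (-2, -1, -6) = (0, 2, 9), w · n = -103.
Distance = |w · n| / |n| = |-103| / √593 ≈ 4.2297.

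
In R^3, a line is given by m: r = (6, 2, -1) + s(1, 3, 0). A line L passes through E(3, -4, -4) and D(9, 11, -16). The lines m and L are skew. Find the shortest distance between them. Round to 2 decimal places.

A direction vector for L is D − E = (6, 15, -12).
Common perpendicular direction n = (1, 3, 0) × (6, 15, -12) = (-36, 12, -3).
With w = (3, -4, -4) − (6, 2, -1) = (-3, -6, -3), w · n = 45.
Distance = |w · n| / |n| = |45| / √1449 ≈ 1.18.

1.18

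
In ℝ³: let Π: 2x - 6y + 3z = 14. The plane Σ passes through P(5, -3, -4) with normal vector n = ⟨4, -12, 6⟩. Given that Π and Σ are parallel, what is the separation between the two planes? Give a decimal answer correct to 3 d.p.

Σ: n·r = n·P gives 4x - 12y + 6z = 32.
Rescale Σ by 1/2: 2x - 6y + 3z = 16. Then distance = |14 − 16| / √49 ≈ 0.286.

0.286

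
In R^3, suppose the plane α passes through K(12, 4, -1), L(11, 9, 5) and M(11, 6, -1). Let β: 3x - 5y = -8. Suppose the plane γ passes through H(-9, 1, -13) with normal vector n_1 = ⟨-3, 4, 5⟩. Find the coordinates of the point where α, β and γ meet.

KL = (-1, 5, 6), KM = (-1, 2, 0); a normal to α is KL × KM = (-12, -6, 3).
Using K: α has equation -12x - 6y + 3z = -171.
γ: n_1·r = n_1·H gives -3x + 4y + 5z = -34.
Solving the 3×3 linear system -12x - 6y + 3z = -171, 3x - 5y = -8, -3x + 4y + 5z = -34 (e.g. by elimination or Cramer's rule, determinant = 381) gives (9, 7, -7).

(9, 7, -7)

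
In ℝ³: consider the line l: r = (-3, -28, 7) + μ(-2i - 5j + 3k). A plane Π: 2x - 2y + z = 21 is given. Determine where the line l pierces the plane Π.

Substitute r = (-3, -28, 7) + t(-2, -5, 3) into the plane: 57 + 9t = 21, so t = -4.
Intersection: (-3, -28, 7) + (-4)·(-2, -5, 3) = (5, -8, -5).

(5, -8, -5)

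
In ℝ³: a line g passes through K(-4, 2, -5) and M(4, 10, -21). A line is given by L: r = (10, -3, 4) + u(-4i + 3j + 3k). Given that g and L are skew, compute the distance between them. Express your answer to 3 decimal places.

A direction vector for g is M − K = (8, 8, -16).
Common perpendicular direction n = (8, 8, -16) × (-4, 3, 3) = (72, 40, 56).
With w = (10, -3, 4) − (-4, 2, -5) = (14, -5, 9), w · n = 1312.
Distance = |w · n| / |n| = |1312| / √9920 ≈ 13.173.

13.173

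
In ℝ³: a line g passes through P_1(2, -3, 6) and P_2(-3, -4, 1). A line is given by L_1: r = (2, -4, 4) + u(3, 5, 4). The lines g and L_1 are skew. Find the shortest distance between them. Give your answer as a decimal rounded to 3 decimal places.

1.265

A direction vector for g is P_2 − P_1 = (-5, -1, -5).
Common perpendicular direction n = (-5, -1, -5) × (3, 5, 4) = (21, 5, -22).
With w = (2, -4, 4) − (2, -3, 6) = (0, -1, -2), w · n = 39.
Distance = |w · n| / |n| = |39| / √950 ≈ 1.265.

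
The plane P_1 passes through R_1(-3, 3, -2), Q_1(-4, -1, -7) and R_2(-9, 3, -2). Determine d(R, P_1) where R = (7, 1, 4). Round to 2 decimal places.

R_1Q_1 = (-1, -4, -5), R_1R_2 = (-6, 0, 0); a normal to P_1 is R_1Q_1 × R_1R_2 = (0, 30, -24).
Using R_1: P_1 has equation 30y - 24z = 138.
n·R − d = (0)·(7) + (30)·(1) + (-24)·(4) − 138 = -204; |n| = √1476.
Distance = |-204| / √1476 = 204/√1476 ≈ 5.31.

5.31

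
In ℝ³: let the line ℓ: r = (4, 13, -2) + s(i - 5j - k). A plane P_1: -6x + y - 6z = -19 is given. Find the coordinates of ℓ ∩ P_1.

(8, -7, -6)

Substitute r = (4, 13, -2) + t(1, -5, -1) into the plane: 1 + (-5)t = -19, so t = 4.
Intersection: (4, 13, -2) + 4·(1, -5, -1) = (8, -7, -6).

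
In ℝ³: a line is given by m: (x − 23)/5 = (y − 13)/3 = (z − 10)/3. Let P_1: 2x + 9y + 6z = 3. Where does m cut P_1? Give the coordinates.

m has direction (5, 3, 3) through (23, 13, 10).
Substitute r = (23, 13, 10) + t(5, 3, 3) into the plane: 223 + 55t = 3, so t = -4.
Intersection: (23, 13, 10) + (-4)·(5, 3, 3) = (3, 1, -2).

(3, 1, -2)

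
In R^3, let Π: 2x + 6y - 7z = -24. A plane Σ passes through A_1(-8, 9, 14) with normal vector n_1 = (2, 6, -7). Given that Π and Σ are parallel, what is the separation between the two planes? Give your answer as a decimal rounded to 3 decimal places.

Σ: n_1·r = n_1·A_1 gives 2x + 6y - 7z = -60.
Same normal n = (2, 6, -7) with |n| = √89; distance = |-24 − (-60)| / |n| = 36/√89 ≈ 3.816.

3.816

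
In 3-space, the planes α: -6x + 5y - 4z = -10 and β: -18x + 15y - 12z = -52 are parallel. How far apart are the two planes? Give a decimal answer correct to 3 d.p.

0.836

Rescale β by 1/3: -6x + 5y - 4z = -52/3. Then distance = |-10 − (-52/3)| / √77 ≈ 0.836.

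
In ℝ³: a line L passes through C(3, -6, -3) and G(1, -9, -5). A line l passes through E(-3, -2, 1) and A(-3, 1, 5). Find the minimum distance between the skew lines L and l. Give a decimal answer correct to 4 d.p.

3.7730

A direction vector for L is G − C = (-2, -3, -2).
A direction vector for l is A − E = (0, 3, 4).
Common perpendicular direction n = (-2, -3, -2) × (0, 3, 4) = (-6, 8, -6).
With w = (-3, -2, 1) − (3, -6, -3) = (-6, 4, 4), w · n = 44.
Distance = |w · n| / |n| = |44| / √136 ≈ 3.7730.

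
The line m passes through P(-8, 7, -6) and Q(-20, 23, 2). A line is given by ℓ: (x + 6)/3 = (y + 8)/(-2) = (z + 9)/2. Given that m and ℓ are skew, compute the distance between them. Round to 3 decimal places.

A direction vector for m is Q − P = (-12, 16, 8).
ℓ has direction (3, -2, 2) through (-6, -8, -9).
Common perpendicular direction n = (-12, 16, 8) × (3, -2, 2) = (48, 48, -24).
With w = (-6, -8, -9) − (-8, 7, -6) = (2, -15, -3), w · n = -552.
Distance = |w · n| / |n| = |-552| / √5184 ≈ 7.667.

7.667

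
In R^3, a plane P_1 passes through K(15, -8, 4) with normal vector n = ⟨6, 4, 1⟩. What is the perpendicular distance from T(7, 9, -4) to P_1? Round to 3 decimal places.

1.648

P_1: n·r = n·K gives 6x + 4y + z = 62.
n·T − d = (6)·(7) + (4)·(9) + (1)·(-4) − 62 = 12; |n| = √53.
Distance = |12| / √53 = 12/√53 ≈ 1.648.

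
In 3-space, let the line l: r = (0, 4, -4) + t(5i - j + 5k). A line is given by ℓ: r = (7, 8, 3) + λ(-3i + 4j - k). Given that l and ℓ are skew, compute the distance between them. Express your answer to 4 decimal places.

1.9718

Common perpendicular direction n = (5, -1, 5) × (-3, 4, -1) = (-19, -10, 17).
With w = (7, 8, 3) − (0, 4, -4) = (7, 4, 7), w · n = -54.
Distance = |w · n| / |n| = |-54| / √750 ≈ 1.9718.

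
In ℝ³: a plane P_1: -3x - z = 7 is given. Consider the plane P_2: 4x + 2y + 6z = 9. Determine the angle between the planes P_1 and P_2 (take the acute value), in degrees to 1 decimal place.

cos θ = |n₁·n₂| / (|n₁||n₂|) = |-18| / (√10 · √56).
θ = arccos(0.76064) ≈ 40.5°.

40.5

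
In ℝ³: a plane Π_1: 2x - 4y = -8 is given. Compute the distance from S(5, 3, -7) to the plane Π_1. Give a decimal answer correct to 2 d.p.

n·S − d = (2)·(5) + (-4)·(3) + (0)·(-7) − (-8) = 6; |n| = √20.
Distance = |6| / √20 = 6/√20 ≈ 1.34.

1.34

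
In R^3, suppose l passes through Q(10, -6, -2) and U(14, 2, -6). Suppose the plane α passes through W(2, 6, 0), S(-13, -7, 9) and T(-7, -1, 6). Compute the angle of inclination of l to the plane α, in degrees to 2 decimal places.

16.78

A direction vector for l is U − Q = (4, 8, -4).
WS = (-15, -13, 9), WT = (-9, -7, 6); a normal to α is WS × WT = (-15, 9, -12).
Using W: α has equation -15x + 9y - 12z = 24.
sin θ = |n·v| / (|n||v|) = |60| / (√450 · √96) = 0.28868.
θ ≈ 16.78°.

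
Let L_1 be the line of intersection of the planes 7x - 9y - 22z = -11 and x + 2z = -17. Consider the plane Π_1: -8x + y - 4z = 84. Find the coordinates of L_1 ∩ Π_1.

Direction of L_1: (7, -9, -22) × (1, 0, 2) = (-18, -36, 9).
A point on L_1: solving the two plane equations with x = -9 gives (-9, 4, -4).
Substitute r = (-9, 4, -4) + t(-18, -36, 9) into the plane: 92 + 72t = 84, so t = -1/9.
Intersection: (-9, 4, -4) + (-1/9)·(-18, -36, 9) = (-7, 8, -5).

(-7, 8, -5)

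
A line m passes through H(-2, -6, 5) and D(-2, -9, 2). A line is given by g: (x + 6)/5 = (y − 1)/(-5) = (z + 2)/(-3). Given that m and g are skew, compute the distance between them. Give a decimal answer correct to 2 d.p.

8.44

A direction vector for m is D − H = (0, -3, -3).
g has direction (5, -5, -3) through (-6, 1, -2).
Common perpendicular direction n = (0, -3, -3) × (5, -5, -3) = (-6, -15, 15).
With w = (-6, 1, -2) − (-2, -6, 5) = (-4, 7, -7), w · n = -186.
Distance = |w · n| / |n| = |-186| / √486 ≈ 8.44.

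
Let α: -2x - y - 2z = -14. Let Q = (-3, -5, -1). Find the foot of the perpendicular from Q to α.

(3, -2, 5)

Foot = Q − λn with λ = (n·Q − d)/|n|² = (13 − (-14))/9 = 3.
Foot = (-3, -5, -1) − 3·(-2, -1, -2) = (3, -2, 5).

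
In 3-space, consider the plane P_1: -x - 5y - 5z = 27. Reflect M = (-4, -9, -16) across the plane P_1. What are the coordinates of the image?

λ = (n·M − d)/|n|² = (129 − 27)/51 = 2.
Reflection = M − 2λn = (-4, -9, -16) − 4·(-1, -5, -5) = (0, 11, 4).

(0, 11, 4)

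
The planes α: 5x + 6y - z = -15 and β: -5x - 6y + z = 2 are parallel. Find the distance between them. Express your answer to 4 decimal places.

Rescale β by 1/(-1): 5x + 6y - z = -2. Then distance = |-15 − (-2)| / √62 ≈ 1.6510.

1.6510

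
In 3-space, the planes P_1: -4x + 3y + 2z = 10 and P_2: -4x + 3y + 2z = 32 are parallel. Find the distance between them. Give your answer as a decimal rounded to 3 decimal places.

Same normal n = (-4, 3, 2) with |n| = √29; distance = |10 − 32| / |n| = 22/√29 ≈ 4.085.

4.085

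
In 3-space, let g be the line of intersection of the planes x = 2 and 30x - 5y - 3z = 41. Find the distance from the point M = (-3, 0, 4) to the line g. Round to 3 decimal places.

5.142

Direction of g: (1, 0, 0) × (30, -5, -3) = (0, 3, -5).
A point on g: solving the two plane equations with y = 2 gives (2, 2, 3).
Taking (2, 2, 3) on g with direction v = (0, 3, -5): w = M − (2, 2, 3) = (-5, -2, 1), and w × v = (7, -25, -15).
Distance = |w × v| / |v| = √899 / √34 ≈ 5.142.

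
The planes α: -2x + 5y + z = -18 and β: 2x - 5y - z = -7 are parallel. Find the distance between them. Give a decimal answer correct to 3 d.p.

4.564

Rescale β by 1/(-1): -2x + 5y + z = 7. Then distance = |-18 − 7| / √30 ≈ 4.564.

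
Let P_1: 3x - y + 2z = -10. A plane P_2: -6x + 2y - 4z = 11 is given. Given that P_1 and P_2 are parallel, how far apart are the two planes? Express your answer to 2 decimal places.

Rescale P_2 by 1/(-2): 3x - y + 2z = -11/2. Then distance = |-10 − (-11/2)| / √14 ≈ 1.20.

1.20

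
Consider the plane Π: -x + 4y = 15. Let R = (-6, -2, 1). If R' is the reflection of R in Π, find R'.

(-8, 6, 1)

λ = (n·R − d)/|n|² = (-2 − 15)/17 = -1.
Reflection = R − 2λn = (-6, -2, 1) − (-2)·(-1, 4, 0) = (-8, 6, 1).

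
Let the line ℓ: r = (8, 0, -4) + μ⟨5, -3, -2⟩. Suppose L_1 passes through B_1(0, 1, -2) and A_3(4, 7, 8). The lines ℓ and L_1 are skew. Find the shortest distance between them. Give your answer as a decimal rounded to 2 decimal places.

A direction vector for L_1 is A_3 − B_1 = (4, 6, 10).
Common perpendicular direction n = (5, -3, -2) × (4, 6, 10) = (-18, -58, 42).
With w = (0, 1, -2) − (8, 0, -4) = (-8, 1, 2), w · n = 170.
Distance = |w · n| / |n| = |170| / √5452 ≈ 2.30.

2.30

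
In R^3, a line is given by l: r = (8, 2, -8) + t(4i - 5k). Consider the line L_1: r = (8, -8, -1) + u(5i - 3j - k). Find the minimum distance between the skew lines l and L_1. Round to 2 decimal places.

Common perpendicular direction n = (4, 0, -5) × (5, -3, -1) = (-15, -21, -12).
With w = (8, -8, -1) − (8, 2, -8) = (0, -10, 7), w · n = 126.
Distance = |w · n| / |n| = |126| / √810 ≈ 4.43.

4.43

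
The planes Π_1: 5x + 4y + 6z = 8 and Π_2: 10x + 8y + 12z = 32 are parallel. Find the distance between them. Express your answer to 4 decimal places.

0.9117

Rescale Π_2 by 1/2: 5x + 4y + 6z = 16. Then distance = |8 − 16| / √77 ≈ 0.9117.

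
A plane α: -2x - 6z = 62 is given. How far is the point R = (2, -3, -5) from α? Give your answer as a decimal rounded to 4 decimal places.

n·R − d = (-2)·(2) + (0)·(-3) + (-6)·(-5) − 62 = -36; |n| = √40.
Distance = |-36| / √40 = 36/√40 ≈ 5.6921.

5.6921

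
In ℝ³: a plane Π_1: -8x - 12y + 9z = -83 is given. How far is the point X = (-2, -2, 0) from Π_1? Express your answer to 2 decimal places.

n·X − d = (-8)·(-2) + (-12)·(-2) + (9)·(0) − (-83) = 123; |n| = √289.
Distance = |123| / √289 = 123/√289 ≈ 7.24.

7.24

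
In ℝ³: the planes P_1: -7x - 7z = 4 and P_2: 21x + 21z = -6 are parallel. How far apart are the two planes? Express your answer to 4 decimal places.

Rescale P_2 by 1/(-3): -7x - 7z = 2. Then distance = |4 − 2| / √98 ≈ 0.2020.

0.2020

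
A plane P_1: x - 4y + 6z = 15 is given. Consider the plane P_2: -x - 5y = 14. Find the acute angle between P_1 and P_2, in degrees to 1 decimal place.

59.2

cos θ = |n₁·n₂| / (|n₁||n₂|) = |19| / (√53 · √26).
θ = arccos(0.51183) ≈ 59.2°.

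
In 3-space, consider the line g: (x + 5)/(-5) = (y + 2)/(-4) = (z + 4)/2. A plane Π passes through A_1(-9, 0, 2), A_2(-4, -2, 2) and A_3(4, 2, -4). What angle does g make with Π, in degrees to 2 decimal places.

19.44

g has direction (-5, -4, 2) through (-5, -2, -4).
A_1A_2 = (5, -2, 0), A_1A_3 = (13, 2, -6); a normal to Π is A_1A_2 × A_1A_3 = (12, 30, 36).
Using A_1: Π has equation 12x + 30y + 36z = -36.
sin θ = |n·v| / (|n||v|) = |-108| / (√2340 · √45) = 0.33282.
θ ≈ 19.44°.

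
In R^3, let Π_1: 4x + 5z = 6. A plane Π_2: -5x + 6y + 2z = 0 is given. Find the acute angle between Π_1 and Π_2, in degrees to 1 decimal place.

78.8

cos θ = |n₁·n₂| / (|n₁||n₂|) = |-10| / (√41 · √65).
θ = arccos(0.19371) ≈ 78.8°.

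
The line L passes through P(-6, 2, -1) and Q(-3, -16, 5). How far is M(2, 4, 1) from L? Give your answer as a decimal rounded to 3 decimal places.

A direction vector for L is Q − P = (3, -18, 6).
Taking (-6, 2, -1) on L with direction v = (3, -18, 6): w = M − (-6, 2, -1) = (8, 2, 2), and w × v = (48, -42, -150).
Distance = |w × v| / |v| = √26568 / √369 ≈ 8.485.

8.485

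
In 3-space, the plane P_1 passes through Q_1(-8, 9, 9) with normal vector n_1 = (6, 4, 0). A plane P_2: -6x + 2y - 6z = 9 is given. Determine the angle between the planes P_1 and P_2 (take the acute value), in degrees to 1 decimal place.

63.6

P_1: n_1·r = n_1·Q_1 gives 6x + 4y = -12.
cos θ = |n₁·n₂| / (|n₁||n₂|) = |-28| / (√52 · √76).
θ = arccos(0.44540) ≈ 63.6°.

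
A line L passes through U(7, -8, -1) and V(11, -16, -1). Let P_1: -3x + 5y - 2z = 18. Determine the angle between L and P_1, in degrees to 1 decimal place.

70.6

A direction vector for L is V − U = (4, -8, 0).
sin θ = |n·v| / (|n||v|) = |-52| / (√38 · √80) = 0.94312.
θ ≈ 70.6°.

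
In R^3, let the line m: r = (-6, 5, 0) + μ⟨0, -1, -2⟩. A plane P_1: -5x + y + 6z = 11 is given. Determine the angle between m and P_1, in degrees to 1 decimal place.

sin θ = |n·v| / (|n||v|) = |-13| / (√62 · √5) = 0.73835.
θ ≈ 47.6°.

47.6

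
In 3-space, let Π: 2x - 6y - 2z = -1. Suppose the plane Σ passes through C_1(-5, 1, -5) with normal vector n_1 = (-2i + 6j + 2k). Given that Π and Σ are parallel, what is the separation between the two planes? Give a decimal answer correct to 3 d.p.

0.754

Σ: n_1·r = n_1·C_1 gives -2x + 6y + 2z = 6.
Rescale Σ by 1/(-1): 2x - 6y - 2z = -6. Then distance = |-1 − (-6)| / √44 ≈ 0.754.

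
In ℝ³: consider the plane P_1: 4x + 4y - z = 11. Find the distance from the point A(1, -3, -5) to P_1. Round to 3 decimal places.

n·A − d = (4)·(1) + (4)·(-3) + (-1)·(-5) − 11 = -14; |n| = √33.
Distance = |-14| / √33 = 14/√33 ≈ 2.437.

2.437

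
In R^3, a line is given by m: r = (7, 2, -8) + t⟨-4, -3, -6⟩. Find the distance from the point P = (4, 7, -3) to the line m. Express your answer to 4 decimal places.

Taking (7, 2, -8) on m with direction v = (-4, -3, -6): w = P − (7, 2, -8) = (-3, 5, 5), and w × v = (-15, -38, 29).
Distance = |w × v| / |v| = √2510 / √61 ≈ 6.4146.

6.4146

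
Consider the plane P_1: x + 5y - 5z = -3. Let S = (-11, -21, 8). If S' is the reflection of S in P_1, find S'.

(-5, 9, -22)

λ = (n·S − d)/|n|² = (-156 − (-3))/51 = -3.
Reflection = S − 2λn = (-11, -21, 8) − (-6)·(1, 5, -5) = (-5, 9, -22).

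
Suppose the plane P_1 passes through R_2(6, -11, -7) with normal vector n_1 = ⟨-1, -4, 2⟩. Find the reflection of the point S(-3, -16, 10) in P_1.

(3, 8, -2)

P_1: n_1·r = n_1·R_2 gives -x - 4y + 2z = 24.
λ = (n·S − d)/|n|² = (87 − 24)/21 = 3.
Reflection = S − 2λn = (-3, -16, 10) − 6·(-1, -4, 2) = (3, 8, -2).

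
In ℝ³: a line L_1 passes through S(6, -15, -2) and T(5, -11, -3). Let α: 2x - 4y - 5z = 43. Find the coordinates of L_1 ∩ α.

(3, -3, -5)

A direction vector for L_1 is T − S = (-1, 4, -1).
Substitute r = (6, -15, -2) + t(-1, 4, -1) into the plane: 82 + (-13)t = 43, so t = 3.
Intersection: (6, -15, -2) + 3·(-1, 4, -1) = (3, -3, -5).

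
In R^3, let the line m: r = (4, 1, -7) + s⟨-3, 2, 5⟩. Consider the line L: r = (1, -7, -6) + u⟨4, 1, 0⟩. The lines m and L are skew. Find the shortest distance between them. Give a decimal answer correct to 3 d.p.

Common perpendicular direction n = (-3, 2, 5) × (4, 1, 0) = (-5, 20, -11).
With w = (1, -7, -6) − (4, 1, -7) = (-3, -8, 1), w · n = -156.
Distance = |w · n| / |n| = |-156| / √546 ≈ 6.676.

6.676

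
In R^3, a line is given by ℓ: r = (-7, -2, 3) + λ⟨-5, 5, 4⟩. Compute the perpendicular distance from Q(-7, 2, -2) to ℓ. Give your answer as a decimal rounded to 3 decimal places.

6.403

Taking (-7, -2, 3) on ℓ with direction v = (-5, 5, 4): w = Q − (-7, -2, 3) = (0, 4, -5), and w × v = (41, 25, 20).
Distance = |w × v| / |v| = √2706 / √66 ≈ 6.403.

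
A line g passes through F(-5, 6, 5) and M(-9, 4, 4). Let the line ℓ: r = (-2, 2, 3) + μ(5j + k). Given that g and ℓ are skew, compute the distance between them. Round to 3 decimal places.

1.601

A direction vector for g is M − F = (-4, -2, -1).
Common perpendicular direction n = (-4, -2, -1) × (0, 5, 1) = (3, 4, -20).
With w = (-2, 2, 3) − (-5, 6, 5) = (3, -4, -2), w · n = 33.
Distance = |w · n| / |n| = |33| / √425 ≈ 1.601.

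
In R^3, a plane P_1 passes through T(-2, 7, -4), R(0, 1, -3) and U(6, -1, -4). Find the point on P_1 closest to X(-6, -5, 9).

(-8, -7, 1)

TR = (2, -6, 1), TU = (8, -8, 0); a normal to P_1 is TR × TU = (8, 8, 32).
Using T: P_1 has equation 8x + 8y + 32z = -88.
Foot = X − λn with λ = (n·X − d)/|n|² = (200 − (-88))/1152 = 1/4.
Foot = (-6, -5, 9) − (1/4)·(8, 8, 32) = (-8, -7, 1).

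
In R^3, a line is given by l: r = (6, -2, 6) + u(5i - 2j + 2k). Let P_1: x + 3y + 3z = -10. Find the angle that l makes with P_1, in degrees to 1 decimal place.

11.5

sin θ = |n·v| / (|n||v|) = |5| / (√19 · √33) = 0.19968.
θ ≈ 11.5°.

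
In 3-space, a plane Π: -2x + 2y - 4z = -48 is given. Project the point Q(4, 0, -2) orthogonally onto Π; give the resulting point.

(8, -4, 6)

Foot = Q − λn with λ = (n·Q − d)/|n|² = (0 − (-48))/24 = 2.
Foot = (4, 0, -2) − 2·(-2, 2, -4) = (8, -4, 6).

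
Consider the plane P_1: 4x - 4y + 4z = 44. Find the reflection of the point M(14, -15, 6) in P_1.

(-2, 1, -10)

λ = (n·M − d)/|n|² = (140 − 44)/48 = 2.
Reflection = M − 2λn = (14, -15, 6) − 4·(4, -4, 4) = (-2, 1, -10).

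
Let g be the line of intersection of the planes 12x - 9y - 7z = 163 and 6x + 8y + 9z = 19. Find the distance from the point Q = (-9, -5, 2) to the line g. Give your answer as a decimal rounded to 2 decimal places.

18.59

Direction of g: (12, -9, -7) × (6, 8, 9) = (-25, -150, 150).
A point on g: solving the two plane equations with x = 10 gives (10, -4, -1).
Taking (10, -4, -1) on g with direction v = (-25, -150, 150): w = Q − (10, -4, -1) = (-19, -1, 3), and w × v = (300, 2775, 2825).
Distance = |w × v| / |v| = √15771250 / √45625 ≈ 18.59.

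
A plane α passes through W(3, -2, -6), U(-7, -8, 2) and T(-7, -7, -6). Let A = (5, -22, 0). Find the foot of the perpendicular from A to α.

(-3, -6, 2)

WU = (-10, -6, 8), WT = (-10, -5, 0); a normal to α is WU × WT = (40, -80, -10).
Using W: α has equation 40x - 80y - 10z = 340.
Foot = A − λn with λ = (n·A − d)/|n|² = (1960 − 340)/8100 = 1/5.
Foot = (5, -22, 0) − (1/5)·(40, -80, -10) = (-3, -6, 2).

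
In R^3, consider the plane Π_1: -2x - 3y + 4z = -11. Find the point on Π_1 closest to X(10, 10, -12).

(4, 1, 0)

Foot = X − λn with λ = (n·X − d)/|n|² = (-98 − (-11))/29 = -3.
Foot = (10, 10, -12) − (-3)·(-2, -3, 4) = (4, 1, 0).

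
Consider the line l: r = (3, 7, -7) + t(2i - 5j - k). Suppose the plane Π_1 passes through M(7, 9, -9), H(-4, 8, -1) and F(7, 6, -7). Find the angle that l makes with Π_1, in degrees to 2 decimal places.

MH = (-11, -1, 8), MF = (0, -3, 2); a normal to Π_1 is MH × MF = (22, 22, 33).
Using M: Π_1 has equation 22x + 22y + 33z = 55.
sin θ = |n·v| / (|n||v|) = |-99| / (√2057 · √30) = 0.39853.
θ ≈ 23.49°.

23.49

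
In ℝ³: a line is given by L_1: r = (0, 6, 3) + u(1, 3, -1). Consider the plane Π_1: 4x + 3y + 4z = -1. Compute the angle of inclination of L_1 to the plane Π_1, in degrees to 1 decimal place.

25.1

sin θ = |n·v| / (|n||v|) = |9| / (√41 · √11) = 0.42379.
θ ≈ 25.1°.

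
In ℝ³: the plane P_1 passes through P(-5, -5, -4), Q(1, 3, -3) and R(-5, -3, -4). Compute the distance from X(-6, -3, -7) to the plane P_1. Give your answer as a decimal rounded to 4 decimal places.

PQ = (6, 8, 1), PR = (0, 2, 0); a normal to P_1 is PQ × PR = (-2, 0, 12).
Using P: P_1 has equation -2x + 12z = -38.
n·X − d = (-2)·(-6) + (0)·(-3) + (12)·(-7) − (-38) = -34; |n| = √148.
Distance = |-34| / √148 = 34/√148 ≈ 2.7948.

2.7948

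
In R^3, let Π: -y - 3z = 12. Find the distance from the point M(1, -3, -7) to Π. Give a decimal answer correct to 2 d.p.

3.79

n·M − d = (0)·(1) + (-1)·(-3) + (-3)·(-7) − 12 = 12; |n| = √10.
Distance = |12| / √10 = 12/√10 ≈ 3.79.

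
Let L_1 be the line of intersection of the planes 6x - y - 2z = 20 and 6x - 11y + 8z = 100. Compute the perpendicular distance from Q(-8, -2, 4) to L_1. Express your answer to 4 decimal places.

Direction of L_1: (6, -1, -2) × (6, -11, 8) = (-30, -60, -60).
A point on L_1: solving the two plane equations with x = 2 gives (2, -8, 0).
Taking (2, -8, 0) on L_1 with direction v = (-30, -60, -60): w = Q − (2, -8, 0) = (-10, 6, 4), and w × v = (-120, -720, 780).
Distance = |w × v| / |v| = √1141200 / √8100 ≈ 11.8697.

11.8697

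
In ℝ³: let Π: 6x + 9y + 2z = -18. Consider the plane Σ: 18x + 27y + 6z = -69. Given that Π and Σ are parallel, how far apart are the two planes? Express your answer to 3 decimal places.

0.455

Rescale Σ by 1/3: 6x + 9y + 2z = -23. Then distance = |-18 − (-23)| / √121 ≈ 0.455.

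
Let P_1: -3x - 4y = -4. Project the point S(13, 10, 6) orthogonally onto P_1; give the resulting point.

(4, -2, 6)

Foot = S − λn with λ = (n·S − d)/|n|² = (-79 − (-4))/25 = -3.
Foot = (13, 10, 6) − (-3)·(-3, -4, 0) = (4, -2, 6).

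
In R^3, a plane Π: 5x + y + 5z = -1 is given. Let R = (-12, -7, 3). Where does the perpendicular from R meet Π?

Foot = R − λn with λ = (n·R − d)/|n|² = (-52 − (-1))/51 = -1.
Foot = (-12, -7, 3) − (-1)·(5, 1, 5) = (-7, -6, 8).

(-7, -6, 8)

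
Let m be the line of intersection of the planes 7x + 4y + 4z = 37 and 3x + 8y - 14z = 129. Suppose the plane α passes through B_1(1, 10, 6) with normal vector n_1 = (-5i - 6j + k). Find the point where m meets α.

Direction of m: (7, 4, 4) × (3, 8, -14) = (-88, 110, 44).
A point on m: solving the two plane equations with x = 19 gives (19, -12, -12).
α: n_1·r = n_1·B_1 gives -5x - 6y + z = -59.
Substitute r = (19, -12, -12) + t(-88, 110, 44) into the plane: -35 + (-176)t = -59, so t = 3/22.
Intersection: (19, -12, -12) + (3/22)·(-88, 110, 44) = (7, 3, -6).

(7, 3, -6)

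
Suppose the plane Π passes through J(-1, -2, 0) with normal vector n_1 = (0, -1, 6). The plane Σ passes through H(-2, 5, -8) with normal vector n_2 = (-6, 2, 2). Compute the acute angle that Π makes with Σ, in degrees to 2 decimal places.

Π: n_1·r = n_1·J gives -y + 6z = 2.
Σ: n_2·r = n_2·H gives -6x + 2y + 2z = 6.
cos θ = |n₁·n₂| / (|n₁||n₂|) = |10| / (√37 · √44).
θ = arccos(0.24784) ≈ 75.65°.

75.65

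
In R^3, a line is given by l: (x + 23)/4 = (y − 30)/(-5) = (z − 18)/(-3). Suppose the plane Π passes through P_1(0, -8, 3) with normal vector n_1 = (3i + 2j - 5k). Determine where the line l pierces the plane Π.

l has direction (4, -5, -3) through (-23, 30, 18).
Π: n_1·r = n_1·P_1 gives 3x + 2y - 5z = -31.
Substitute r = (-23, 30, 18) + t(4, -5, -3) into the plane: -99 + 17t = -31, so t = 4.
Intersection: (-23, 30, 18) + 4·(4, -5, -3) = (-7, 10, 6).

(-7, 10, 6)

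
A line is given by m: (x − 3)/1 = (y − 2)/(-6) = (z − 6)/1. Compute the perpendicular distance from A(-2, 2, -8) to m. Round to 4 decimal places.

m has direction (1, -6, 1) through (3, 2, 6).
Taking (3, 2, 6) on m with direction v = (1, -6, 1): w = A − (3, 2, 6) = (-5, 0, -14), and w × v = (-84, -9, 30).
Distance = |w × v| / |v| = √8037 / √38 ≈ 14.5430.

14.5430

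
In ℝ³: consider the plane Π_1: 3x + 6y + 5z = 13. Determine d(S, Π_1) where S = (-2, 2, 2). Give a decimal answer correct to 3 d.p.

0.359

n·S − d = (3)·(-2) + (6)·(2) + (5)·(2) − 13 = 3; |n| = √70.
Distance = |3| / √70 = 3/√70 ≈ 0.359.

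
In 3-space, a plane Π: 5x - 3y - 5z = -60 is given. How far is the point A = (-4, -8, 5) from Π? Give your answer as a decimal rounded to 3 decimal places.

n·A − d = (5)·(-4) + (-3)·(-8) + (-5)·(5) − (-60) = 39; |n| = √59.
Distance = |39| / √59 = 39/√59 ≈ 5.077.

5.077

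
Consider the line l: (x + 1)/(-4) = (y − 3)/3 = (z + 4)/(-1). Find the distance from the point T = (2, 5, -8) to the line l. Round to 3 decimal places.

5.371

l has direction (-4, 3, -1) through (-1, 3, -4).
Taking (-1, 3, -4) on l with direction v = (-4, 3, -1): w = T − (-1, 3, -4) = (3, 2, -4), and w × v = (10, 19, 17).
Distance = |w × v| / |v| = √750 / √26 ≈ 5.371.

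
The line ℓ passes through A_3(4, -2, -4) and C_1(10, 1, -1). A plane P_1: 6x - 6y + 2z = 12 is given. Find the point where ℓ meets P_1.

A direction vector for ℓ is C_1 − A_3 = (6, 3, 3).
Substitute r = (4, -2, -4) + t(6, 3, 3) into the plane: 28 + 24t = 12, so t = -2/3.
Intersection: (4, -2, -4) + (-2/3)·(6, 3, 3) = (0, -4, -6).

(0, -4, -6)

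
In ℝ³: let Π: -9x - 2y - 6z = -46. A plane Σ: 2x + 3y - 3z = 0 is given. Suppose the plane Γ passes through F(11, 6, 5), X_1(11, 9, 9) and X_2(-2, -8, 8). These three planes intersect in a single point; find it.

FX_1 = (0, 3, 4), FX_2 = (-13, -14, 3); a normal to Γ is FX_1 × FX_2 = (65, -52, 39).
Using F: Γ has equation 65x - 52y + 39z = 598.
Solving the 3×3 linear system -9x - 2y - 6z = -46, 2x + 3y - 3z = 0, 65x - 52y + 39z = 598 (e.g. by elimination or Cramer's rule, determinant = 2691) gives (6, -4, 0).

(6, -4, 0)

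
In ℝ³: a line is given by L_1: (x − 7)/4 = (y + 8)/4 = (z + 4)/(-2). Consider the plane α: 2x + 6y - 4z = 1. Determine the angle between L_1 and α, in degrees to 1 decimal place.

63.0

L_1 has direction (4, 4, -2) through (7, -8, -4).
sin θ = |n·v| / (|n||v|) = |40| / (√56 · √36) = 0.89087.
θ ≈ 63.0°.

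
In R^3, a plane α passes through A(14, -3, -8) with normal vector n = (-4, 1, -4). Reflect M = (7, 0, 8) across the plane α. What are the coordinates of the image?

(-1, 2, 0)

α: n·r = n·A gives -4x + y - 4z = -27.
λ = (n·M − d)/|n|² = (-60 − (-27))/33 = -1.
Reflection = M − 2λn = (7, 0, 8) − (-2)·(-4, 1, -4) = (-1, 2, 0).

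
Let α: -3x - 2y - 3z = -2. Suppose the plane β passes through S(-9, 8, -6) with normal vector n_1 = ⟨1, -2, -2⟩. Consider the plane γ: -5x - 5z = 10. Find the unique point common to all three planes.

β: n_1·r = n_1·S gives x - 2y - 2z = -13.
Solving the 3×3 linear system -3x - 2y - 3z = -2, x - 2y - 2z = -13, -5x - 5z = 10 (e.g. by elimination or Cramer's rule, determinant = -30) gives (-3, 4, 1).

(-3, 4, 1)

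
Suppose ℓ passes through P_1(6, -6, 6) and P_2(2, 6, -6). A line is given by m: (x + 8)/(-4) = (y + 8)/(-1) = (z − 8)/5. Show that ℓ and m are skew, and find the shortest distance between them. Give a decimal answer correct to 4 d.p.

7.1732

A direction vector for ℓ is P_2 − P_1 = (-4, 12, -12).
m has direction (-4, -1, 5) through (-8, -8, 8).
Common perpendicular direction n = (-4, 12, -12) × (-4, -1, 5) = (48, 68, 52).
With w = (-8, -8, 8) − (6, -6, 6) = (-14, -2, 2), w · n = -704.
Since n ≠ 0 the lines are not parallel, and w · n = -704 ≠ 0 so they do not intersect; hence they are skew.
Distance = |w · n| / |n| = |-704| / √9632 ≈ 7.1732.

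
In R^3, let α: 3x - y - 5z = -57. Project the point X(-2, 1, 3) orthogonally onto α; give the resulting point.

(-5, 2, 8)

Foot = X − λn with λ = (n·X − d)/|n|² = (-22 − (-57))/35 = 1.
Foot = (-2, 1, 3) − 1·(3, -1, -5) = (-5, 2, 8).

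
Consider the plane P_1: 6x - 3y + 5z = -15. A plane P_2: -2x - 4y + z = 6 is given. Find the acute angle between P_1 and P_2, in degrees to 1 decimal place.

cos θ = |n₁·n₂| / (|n₁||n₂|) = |5| / (√70 · √21).
θ = arccos(0.13041) ≈ 82.5°.

82.5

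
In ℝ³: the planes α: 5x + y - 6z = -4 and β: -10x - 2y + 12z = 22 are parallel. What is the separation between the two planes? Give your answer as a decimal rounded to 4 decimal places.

0.8890

Rescale β by 1/(-2): 5x + y - 6z = -11. Then distance = |-4 − (-11)| / √62 ≈ 0.8890.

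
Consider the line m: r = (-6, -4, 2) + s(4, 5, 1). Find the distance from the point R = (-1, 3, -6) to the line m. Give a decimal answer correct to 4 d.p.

9.2415

Taking (-6, -4, 2) on m with direction v = (4, 5, 1): w = R − (-6, -4, 2) = (5, 7, -8), and w × v = (47, -37, -3).
Distance = |w × v| / |v| = √3587 / √42 ≈ 9.2415.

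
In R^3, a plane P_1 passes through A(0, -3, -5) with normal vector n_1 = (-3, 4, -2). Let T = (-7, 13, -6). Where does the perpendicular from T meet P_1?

P_1: n_1·r = n_1·A gives -3x + 4y - 2z = -2.
Foot = T − λn with λ = (n·T − d)/|n|² = (85 − (-2))/29 = 3.
Foot = (-7, 13, -6) − 3·(-3, 4, -2) = (2, 1, 0).

(2, 1, 0)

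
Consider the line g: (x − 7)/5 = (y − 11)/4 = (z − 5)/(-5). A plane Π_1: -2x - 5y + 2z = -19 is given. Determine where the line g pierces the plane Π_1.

(2, 7, 10)

g has direction (5, 4, -5) through (7, 11, 5).
Substitute r = (7, 11, 5) + t(5, 4, -5) into the plane: -59 + (-40)t = -19, so t = -1.
Intersection: (7, 11, 5) + (-1)·(5, 4, -5) = (2, 7, 10).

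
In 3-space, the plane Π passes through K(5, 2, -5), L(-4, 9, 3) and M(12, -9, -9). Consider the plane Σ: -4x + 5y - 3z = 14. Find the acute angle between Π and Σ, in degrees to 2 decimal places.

KL = (-9, 7, 8), KM = (7, -11, -4); a normal to Π is KL × KM = (60, 20, 50).
Using K: Π has equation 60x + 20y + 50z = 90.
cos θ = |n₁·n₂| / (|n₁||n₂|) = |-290| / (√6500 · √50).
θ = arccos(0.50869) ≈ 59.42°.

59.42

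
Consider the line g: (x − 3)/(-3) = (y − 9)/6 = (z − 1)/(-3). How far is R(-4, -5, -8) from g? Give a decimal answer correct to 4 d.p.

g has direction (-3, 6, -3) through (3, 9, 1).
Taking (3, 9, 1) on g with direction v = (-3, 6, -3): w = R − (3, 9, 1) = (-7, -14, -9), and w × v = (96, 6, -84).
Distance = |w × v| / |v| = √16308 / √54 ≈ 17.3781.

17.3781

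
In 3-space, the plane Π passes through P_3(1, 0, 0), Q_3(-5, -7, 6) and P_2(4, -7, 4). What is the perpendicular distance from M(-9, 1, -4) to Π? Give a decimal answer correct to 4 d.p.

P_3Q_3 = (-6, -7, 6), P_3P_2 = (3, -7, 4); a normal to Π is P_3Q_3 × P_3P_2 = (14, 42, 63).
Using P_3: Π has equation 14x + 42y + 63z = 14.
n·M − d = (14)·(-9) + (42)·(1) + (63)·(-4) − 14 = -350; |n| = √5929.
Distance = |-350| / √5929 = 350/√5929 ≈ 4.5455.

4.5455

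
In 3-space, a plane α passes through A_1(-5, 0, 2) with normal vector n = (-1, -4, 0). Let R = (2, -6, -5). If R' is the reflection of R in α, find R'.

α: n·r = n·A_1 gives -x - 4y = 5.
λ = (n·R − d)/|n|² = (22 − 5)/17 = 1.
Reflection = R − 2λn = (2, -6, -5) − 2·(-1, -4, 0) = (4, 2, -5).

(4, 2, -5)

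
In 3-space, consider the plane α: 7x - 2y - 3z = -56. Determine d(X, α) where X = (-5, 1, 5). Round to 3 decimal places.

n·X − d = (7)·(-5) + (-2)·(1) + (-3)·(5) − (-56) = 4; |n| = √62.
Distance = |4| / √62 = 4/√62 ≈ 0.508.

0.508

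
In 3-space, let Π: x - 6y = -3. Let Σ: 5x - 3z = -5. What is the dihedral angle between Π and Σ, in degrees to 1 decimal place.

cos θ = |n₁·n₂| / (|n₁||n₂|) = |5| / (√37 · √34).
θ = arccos(0.14097) ≈ 81.9°.

81.9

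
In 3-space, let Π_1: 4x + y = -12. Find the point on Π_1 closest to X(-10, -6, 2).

Foot = X − λn with λ = (n·X − d)/|n|² = (-46 − (-12))/17 = -2.
Foot = (-10, -6, 2) − (-2)·(4, 1, 0) = (-2, -4, 2).

(-2, -4, 2)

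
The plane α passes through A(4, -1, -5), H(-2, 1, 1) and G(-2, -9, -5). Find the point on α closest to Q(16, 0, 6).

AH = (-6, 2, 6), AG = (-6, -8, 0); a normal to α is AH × AG = (48, -36, 60).
Using A: α has equation 48x - 36y + 60z = -72.
Foot = Q − λn with λ = (n·Q − d)/|n|² = (1128 − (-72))/7200 = 1/6.
Foot = (16, 0, 6) − (1/6)·(48, -36, 60) = (8, 6, -4).

(8, 6, -4)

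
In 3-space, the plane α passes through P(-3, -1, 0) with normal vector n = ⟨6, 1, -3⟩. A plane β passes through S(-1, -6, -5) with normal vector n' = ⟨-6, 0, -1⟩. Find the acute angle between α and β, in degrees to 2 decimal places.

36.88

α: n·r = n·P gives 6x + y - 3z = -19.
β: n'·r = n'·S gives -6x - z = 11.
cos θ = |n₁·n₂| / (|n₁||n₂|) = |-33| / (√46 · √37).
θ = arccos(0.79990) ≈ 36.88°.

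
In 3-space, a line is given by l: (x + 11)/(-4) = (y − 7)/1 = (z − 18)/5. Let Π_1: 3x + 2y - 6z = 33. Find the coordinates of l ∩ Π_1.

l has direction (-4, 1, 5) through (-11, 7, 18).
Substitute r = (-11, 7, 18) + t(-4, 1, 5) into the plane: -127 + (-40)t = 33, so t = -4.
Intersection: (-11, 7, 18) + (-4)·(-4, 1, 5) = (5, 3, -2).

(5, 3, -2)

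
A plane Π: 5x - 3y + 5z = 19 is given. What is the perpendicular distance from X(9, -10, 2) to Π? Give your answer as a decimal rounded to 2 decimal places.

n·X − d = (5)·(9) + (-3)·(-10) + (5)·(2) − 19 = 66; |n| = √59.
Distance = |66| / √59 = 66/√59 ≈ 8.59.

8.59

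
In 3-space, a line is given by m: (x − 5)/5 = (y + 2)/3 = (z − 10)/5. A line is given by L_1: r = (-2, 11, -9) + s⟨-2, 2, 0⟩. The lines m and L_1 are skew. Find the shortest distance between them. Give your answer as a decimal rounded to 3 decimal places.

m has direction (5, 3, 5) through (5, -2, 10).
Common perpendicular direction n = (5, 3, 5) × (-2, 2, 0) = (-10, -10, 16).
With w = (-2, 11, -9) − (5, -2, 10) = (-7, 13, -19), w · n = -364.
Distance = |w · n| / |n| = |-364| / √456 ≈ 17.046.

17.046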